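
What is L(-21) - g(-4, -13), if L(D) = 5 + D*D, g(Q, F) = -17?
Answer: 463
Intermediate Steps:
L(D) = 5 + D²
L(-21) - g(-4, -13) = (5 + (-21)²) - 1*(-17) = (5 + 441) + 17 = 446 + 17 = 463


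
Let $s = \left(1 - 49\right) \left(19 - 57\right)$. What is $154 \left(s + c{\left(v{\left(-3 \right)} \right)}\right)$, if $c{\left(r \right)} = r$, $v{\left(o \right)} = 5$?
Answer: $281666$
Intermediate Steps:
$s = 1824$ ($s = \left(-48\right) \left(-38\right) = 1824$)
$154 \left(s + c{\left(v{\left(-3 \right)} \right)}\right) = 154 \left(1824 + 5\right) = 154 \cdot 1829 = 281666$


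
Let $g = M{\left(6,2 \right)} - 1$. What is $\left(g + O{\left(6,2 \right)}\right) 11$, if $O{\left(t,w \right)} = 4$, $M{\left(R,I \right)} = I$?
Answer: $55$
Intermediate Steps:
$g = 1$ ($g = 2 - 1 = 1$)
$\left(g + O{\left(6,2 \right)}\right) 11 = \left(1 + 4\right) 11 = 5 \cdot 11 = 55$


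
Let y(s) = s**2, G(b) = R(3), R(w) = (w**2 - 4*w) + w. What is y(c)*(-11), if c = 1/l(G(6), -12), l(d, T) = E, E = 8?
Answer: -11/64 ≈ -0.17188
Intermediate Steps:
R(w) = w**2 - 3*w
G(b) = 0 (G(b) = 3*(-3 + 3) = 3*0 = 0)
l(d, T) = 8
c = 1/8 ≈ 0.12500
y(c)*(-11) = (1/8)**2*(-11) = (1/64)*(-11) = -11/64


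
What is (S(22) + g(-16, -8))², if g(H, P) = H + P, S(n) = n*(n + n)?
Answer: 891136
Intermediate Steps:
S(n) = 2*n² (S(n) = n*(2*n) = 2*n²)
(S(22) + g(-16, -8))² = (2*22² + (-16 - 8))² = (2*484 - 24)² = (968 - 24)² = 944² = 891136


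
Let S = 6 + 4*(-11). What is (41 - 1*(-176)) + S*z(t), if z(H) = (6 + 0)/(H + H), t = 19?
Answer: 211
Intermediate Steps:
z(H) = 3/H (z(H) = 6/((2*H)) = 6*(1/(2*H)) = 3/H)
S = -38 (S = 6 - 44 = -38)
(41 - 1*(-176)) + S*z(t) = (41 - 1*(-176)) - 114/19 = (41 + 176) - 114/19 = 217 - 38*3/19 = 217 - 6 = 211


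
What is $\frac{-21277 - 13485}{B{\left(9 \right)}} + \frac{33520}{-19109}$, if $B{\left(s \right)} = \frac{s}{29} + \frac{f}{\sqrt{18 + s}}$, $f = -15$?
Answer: $\frac{259712246887}{198561619} + \frac{73087105 \sqrt{3}}{10391} \approx 13491.0$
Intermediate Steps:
$B{\left(s \right)} = - \frac{15}{\sqrt{18 + s}} + \frac{s}{29}$ ($B{\left(s \right)} = \frac{s}{29} - \frac{15}{\sqrt{18 + s}} = - \frac{15}{\sqrt{18 + s}} + \frac{s}{29}$)
$\frac{-21277 - 13485}{B{\left(9 \right)}} + \frac{33520}{-19109} = \frac{-21277 - 13485}{- \frac{15}{\sqrt{18 + 9}} + \frac{1}{29} \cdot 9} + \frac{33520}{-19109} = - \frac{34762}{- \frac{15}{3 \sqrt{3}} + \frac{9}{29}} + 33520 \left(- \frac{1}{19109}\right) = - \frac{34762}{- 15 \frac{\sqrt{3}}{9} + \frac{9}{29}} - \frac{33520}{19109} = - \frac{34762}{- \frac{5 \sqrt{3}}{3} + \frac{9}{29}} - \frac{33520}{19109} = - \frac{34762}{\frac{9}{29} - \frac{5 \sqrt{3}}{3}} - \frac{33520}{19109} = - \frac{33520}{19109} - \frac{34762}{\frac{9}{29} - \frac{5 \sqrt{3}}{3}}$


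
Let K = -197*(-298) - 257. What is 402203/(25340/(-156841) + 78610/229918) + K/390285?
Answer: 317118479261055086/142189437789 ≈ 2.2303e+6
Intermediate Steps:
K = 58449 (K = 58706 - 257 = 58449)
402203/(25340/(-156841) + 78610/229918) + K/390285 = 402203/(25340/(-156841) + 78610/229918) + 58449/390285 = 402203/(25340*(-1/156841) + 78610*(1/229918)) + 58449*(1/390285) = 402203/(-25340/156841 + 39305/114959) + 19483/130095 = 402203/(3251574445/18030284519) + 19483/130095 = 402203*(18030284519/3251574445) + 19483/130095 = 426578501435021/191269085 + 19483/130095 = 317118479261055086/142189437789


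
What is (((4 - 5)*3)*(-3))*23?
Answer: 207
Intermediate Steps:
(((4 - 5)*3)*(-3))*23 = (-1*3*(-3))*23 = -3*(-3)*23 = 9*23 = 207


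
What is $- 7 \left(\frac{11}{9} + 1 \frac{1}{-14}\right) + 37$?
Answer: $\frac{521}{18} \approx 28.944$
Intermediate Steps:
$- 7 \left(\frac{11}{9} + 1 \frac{1}{-14}\right) + 37 = - 7 \left(11 \cdot \frac{1}{9} + 1 \left(- \frac{1}{14}\right)\right) + 37 = - 7 \left(\frac{11}{9} - \frac{1}{14}\right) + 37 = \left(-7\right) \frac{145}{126} + 37 = - \frac{145}{18} + 37 = \frac{521}{18}$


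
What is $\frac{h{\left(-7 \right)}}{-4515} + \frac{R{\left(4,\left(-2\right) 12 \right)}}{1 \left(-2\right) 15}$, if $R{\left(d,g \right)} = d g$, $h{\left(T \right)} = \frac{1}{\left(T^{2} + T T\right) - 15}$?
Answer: $\frac{1199183}{374745} \approx 3.2$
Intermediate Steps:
$h{\left(T \right)} = \frac{1}{-15 + 2 T^{2}}$ ($h{\left(T \right)} = \frac{1}{\left(T^{2} + T^{2}\right) - 15} = \frac{1}{2 T^{2} - 15} = \frac{1}{-15 + 2 T^{2}}$)
$\frac{h{\left(-7 \right)}}{-4515} + \frac{R{\left(4,\left(-2\right) 12 \right)}}{1 \left(-2\right) 15} = \frac{1}{\left(-15 + 2 \left(-7\right)^{2}\right) \left(-4515\right)} + \frac{4 \left(\left(-2\right) 12\right)}{1 \left(-2\right) 15} = \frac{1}{-15 + 2 \cdot 49} \left(- \frac{1}{4515}\right) + \frac{4 \left(-24\right)}{\left(-2\right) 15} = \frac{1}{-15 + 98} \left(- \frac{1}{4515}\right) - \frac{96}{-30} = \frac{1}{83} \left(- \frac{1}{4515}\right) - - \frac{16}{5} = \frac{1}{83} \left(- \frac{1}{4515}\right) + \frac{16}{5} = - \frac{1}{374745} + \frac{16}{5} = \frac{1199183}{374745}$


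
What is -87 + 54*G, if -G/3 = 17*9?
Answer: -24873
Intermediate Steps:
G = -459 (G = -51*9 = -3*153 = -459)
-87 + 54*G = -87 + 54*(-459) = -87 - 24786 = -24873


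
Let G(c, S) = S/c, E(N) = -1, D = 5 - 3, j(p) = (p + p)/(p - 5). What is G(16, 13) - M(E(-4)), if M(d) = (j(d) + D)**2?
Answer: -667/144 ≈ -4.6319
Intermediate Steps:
j(p) = 2*p/(-5 + p) (j(p) = (2*p)/(-5 + p) = 2*p/(-5 + p))
D = 2
M(d) = (2 + 2*d/(-5 + d))**2 (M(d) = (2*d/(-5 + d) + 2)**2 = (2 + 2*d/(-5 + d))**2)
G(16, 13) - M(E(-4)) = 13/16 - 4*(-5 + 2*(-1))**2/(-5 - 1)**2 = 13*(1/16) - 4*(-5 - 2)**2/(-6)**2 = 13/16 - 4*(-7)**2/36 = 13/16 - 4*49/36 = 13/16 - 1*49/9 = 13/16 - 49/9 = -667/144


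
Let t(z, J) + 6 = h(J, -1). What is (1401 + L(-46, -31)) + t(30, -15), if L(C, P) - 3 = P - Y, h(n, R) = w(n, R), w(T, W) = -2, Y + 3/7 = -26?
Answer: 9740/7 ≈ 1391.4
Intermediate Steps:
Y = -185/7 (Y = -3/7 - 26 = -185/7 ≈ -26.429)
h(n, R) = -2
t(z, J) = -8 (t(z, J) = -6 - 2 = -8)
L(C, P) = 206/7 + P (L(C, P) = 3 + (P - 1*(-185/7)) = 3 + (P + 185/7) = 3 + (185/7 + P) = 206/7 + P)
(1401 + L(-46, -31)) + t(30, -15) = (1401 + (206/7 - 31)) - 8 = (1401 - 11/7) - 8 = 9796/7 - 8 = 9740/7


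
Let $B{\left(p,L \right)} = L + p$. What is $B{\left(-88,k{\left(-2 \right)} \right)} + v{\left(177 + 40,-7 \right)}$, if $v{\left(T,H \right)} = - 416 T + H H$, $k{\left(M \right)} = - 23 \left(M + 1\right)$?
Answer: $-90288$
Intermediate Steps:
$k{\left(M \right)} = -23 - 23 M$ ($k{\left(M \right)} = - 23 \left(1 + M\right) = -23 - 23 M$)
$v{\left(T,H \right)} = H^{2} - 416 T$ ($v{\left(T,H \right)} = - 416 T + H^{2} = H^{2} - 416 T$)
$B{\left(-88,k{\left(-2 \right)} \right)} + v{\left(177 + 40,-7 \right)} = \left(\left(-23 - -46\right) - 88\right) + \left(\left(-7\right)^{2} - 416 \left(177 + 40\right)\right) = \left(\left(-23 + 46\right) - 88\right) + \left(49 - 90272\right) = \left(23 - 88\right) + \left(49 - 90272\right) = -65 - 90223 = -90288$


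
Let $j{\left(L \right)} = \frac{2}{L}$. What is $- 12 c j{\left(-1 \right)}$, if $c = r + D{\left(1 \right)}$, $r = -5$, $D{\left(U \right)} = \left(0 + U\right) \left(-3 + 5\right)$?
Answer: $-72$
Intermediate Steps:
$D{\left(U \right)} = 2 U$ ($D{\left(U \right)} = U 2 = 2 U$)
$c = -3$ ($c = -5 + 2 \cdot 1 = -5 + 2 = -3$)
$- 12 c j{\left(-1 \right)} = \left(-12\right) \left(-3\right) \frac{2}{-1} = 36 \cdot 2 \left(-1\right) = 36 \left(-2\right) = -72$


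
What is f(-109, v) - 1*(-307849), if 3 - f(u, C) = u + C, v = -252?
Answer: 308213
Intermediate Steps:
f(u, C) = 3 - C - u (f(u, C) = 3 - (u + C) = 3 - (C + u) = 3 + (-C - u) = 3 - C - u)
f(-109, v) - 1*(-307849) = (3 - 1*(-252) - 1*(-109)) - 1*(-307849) = (3 + 252 + 109) + 307849 = 364 + 307849 = 308213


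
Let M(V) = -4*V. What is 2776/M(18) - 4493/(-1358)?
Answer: -430789/12222 ≈ -35.247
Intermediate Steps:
2776/M(18) - 4493/(-1358) = 2776/((-4*18)) - 4493/(-1358) = 2776/(-72) - 4493*(-1/1358) = 2776*(-1/72) + 4493/1358 = -347/9 + 4493/1358 = -430789/12222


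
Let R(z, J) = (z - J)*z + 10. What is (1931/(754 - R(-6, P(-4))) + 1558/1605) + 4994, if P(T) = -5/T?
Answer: 1248657182/249845 ≈ 4997.7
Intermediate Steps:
R(z, J) = 10 + z*(z - J) (R(z, J) = z*(z - J) + 10 = 10 + z*(z - J))
(1931/(754 - R(-6, P(-4))) + 1558/1605) + 4994 = (1931/(754 - (10 + (-6)² - 1*(-5/(-4))*(-6))) + 1558/1605) + 4994 = (1931/(754 - (10 + 36 - 1*(-5*(-¼))*(-6))) + 1558*(1/1605)) + 4994 = (1931/(754 - (10 + 36 - 1*5/4*(-6))) + 1558/1605) + 4994 = (1931/(754 - (10 + 36 + 15/2)) + 1558/1605) + 4994 = (1931/(754 - 1*107/2) + 1558/1605) + 4994 = (1931/(754 - 107/2) + 1558/1605) + 4994 = (1931/(1401/2) + 1558/1605) + 4994 = (1931*(2/1401) + 1558/1605) + 4994 = (3862/1401 + 1558/1605) + 4994 = 931252/249845 + 4994 = 1248657182/249845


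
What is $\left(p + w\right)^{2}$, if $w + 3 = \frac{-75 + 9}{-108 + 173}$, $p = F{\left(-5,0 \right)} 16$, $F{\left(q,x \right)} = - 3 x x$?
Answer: $\frac{68121}{4225} \approx 16.123$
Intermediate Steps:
$F{\left(q,x \right)} = - 3 x^{2}$
$p = 0$ ($p = - 3 \cdot 0^{2} \cdot 16 = \left(-3\right) 0 \cdot 16 = 0 \cdot 16 = 0$)
$w = - \frac{261}{65}$ ($w = -3 + \frac{-75 + 9}{-108 + 173} = -3 - \frac{66}{65} = - \frac{261}{65} \approx -4.0154$)
$\left(p + w\right)^{2} = \left(0 - \frac{261}{65}\right)^{2} = \left(- \frac{261}{65}\right)^{2} = \frac{68121}{4225}$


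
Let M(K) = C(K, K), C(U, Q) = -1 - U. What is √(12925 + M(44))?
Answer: 4*√805 ≈ 113.49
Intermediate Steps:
M(K) = -1 - K
√(12925 + M(44)) = √(12925 + (-1 - 1*44)) = √(12925 + (-1 - 44)) = √(12925 - 45) = √12880 = 4*√805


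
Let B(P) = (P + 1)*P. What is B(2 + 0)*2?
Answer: 12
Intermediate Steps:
B(P) = P*(1 + P) (B(P) = (1 + P)*P = P*(1 + P))
B(2 + 0)*2 = ((2 + 0)*(1 + (2 + 0)))*2 = (2*(1 + 2))*2 = (2*3)*2 = 6*2 = 12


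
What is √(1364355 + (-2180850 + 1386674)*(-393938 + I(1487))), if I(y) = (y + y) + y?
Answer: 13*√1830264203 ≈ 5.5616e+5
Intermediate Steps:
I(y) = 3*y (I(y) = 2*y + y = 3*y)
√(1364355 + (-2180850 + 1386674)*(-393938 + I(1487))) = √(1364355 + (-2180850 + 1386674)*(-393938 + 3*1487)) = √(1364355 - 794176*(-393938 + 4461)) = √(1364355 - 794176*(-389477)) = √(1364355 + 309313285952) = √309314650307 = 13*√1830264203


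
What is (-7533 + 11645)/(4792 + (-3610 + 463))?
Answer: 4112/1645 ≈ 2.4997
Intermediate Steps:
(-7533 + 11645)/(4792 + (-3610 + 463)) = 4112/(4792 - 3147) = 4112/1645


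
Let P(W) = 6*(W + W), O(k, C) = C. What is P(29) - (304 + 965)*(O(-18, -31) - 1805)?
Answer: 2330232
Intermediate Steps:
P(W) = 12*W (P(W) = 6*(2*W) = 12*W)
P(29) - (304 + 965)*(O(-18, -31) - 1805) = 12*29 - (304 + 965)*(-31 - 1805) = 348 - 1269*(-1836) = 348 - 1*(-2329884) = 348 + 2329884 = 2330232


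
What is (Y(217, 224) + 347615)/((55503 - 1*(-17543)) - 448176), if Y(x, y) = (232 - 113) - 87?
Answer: -347647/375130 ≈ -0.92674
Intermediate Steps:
Y(x, y) = 32 (Y(x, y) = 119 - 87 = 32)
(Y(217, 224) + 347615)/((55503 - 1*(-17543)) - 448176) = (32 + 347615)/((55503 - 1*(-17543)) - 448176) = 347647/((55503 + 17543) - 448176) = 347647/(73046 - 448176) = 347647/(-375130) = 347647*(-1/375130) = -347647/375130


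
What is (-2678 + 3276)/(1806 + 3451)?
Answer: 598/5257 ≈ 0.11375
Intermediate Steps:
(-2678 + 3276)/(1806 + 3451) = 598/5257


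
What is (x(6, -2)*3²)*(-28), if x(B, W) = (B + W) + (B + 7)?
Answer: -4284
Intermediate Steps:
x(B, W) = 7 + W + 2*B (x(B, W) = (B + W) + (7 + B) = 7 + W + 2*B)
(x(6, -2)*3²)*(-28) = ((7 - 2 + 2*6)*3²)*(-28) = ((7 - 2 + 12)*9)*(-28) = (17*9)*(-28) = 153*(-28) = -4284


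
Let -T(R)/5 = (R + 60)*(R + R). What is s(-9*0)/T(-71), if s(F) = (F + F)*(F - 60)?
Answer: 0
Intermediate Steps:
s(F) = 2*F*(-60 + F) (s(F) = (2*F)*(-60 + F) = 2*F*(-60 + F))
T(R) = -10*R*(60 + R) (T(R) = -5*(R + 60)*(R + R) = -5*(60 + R)*2*R = -10*R*(60 + R))
s(-9*0)/T(-71) = (2*(-9*0)*(-60 - 9*0))/((-10*(-71)*(60 - 71))) = (2*0*(-60 + 0))/((-10*(-71)*(-11))) = (2*0*(-60))/(-7810) = 0*(-1/7810) = 0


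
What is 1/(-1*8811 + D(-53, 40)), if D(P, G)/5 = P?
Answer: -1/9076 ≈ -0.00011018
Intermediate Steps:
D(P, G) = 5*P
1/(-1*8811 + D(-53, 40)) = 1/(-1*8811 + 5*(-53)) = 1/(-8811 - 265) = 1/(-9076) = -1/9076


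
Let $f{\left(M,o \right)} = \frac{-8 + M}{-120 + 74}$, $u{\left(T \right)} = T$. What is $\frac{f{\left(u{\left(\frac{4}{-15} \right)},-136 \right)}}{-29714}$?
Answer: $- \frac{31}{5125665} \approx -6.048 \cdot 10^{-6}$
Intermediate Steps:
$f{\left(M,o \right)} = \frac{4}{23} - \frac{M}{46}$ ($f{\left(M,o \right)} = \frac{-8 + M}{-46} = \left(-8 + M\right) \left(- \frac{1}{46}\right) = \frac{4}{23} - \frac{M}{46}$)
$\frac{f{\left(u{\left(\frac{4}{-15} \right)},-136 \right)}}{-29714} = \frac{\frac{4}{23} - \frac{4 \frac{1}{-15}}{46}}{-29714} = \left(\frac{4}{23} - \frac{4 \left(- \frac{1}{15}\right)}{46}\right) \left(- \frac{1}{29714}\right) = \left(\frac{4}{23} - - \frac{2}{345}\right) \left(- \frac{1}{29714}\right) = \left(\frac{4}{23} + \frac{2}{345}\right) \left(- \frac{1}{29714}\right) = \frac{62}{345} \left(- \frac{1}{29714}\right) = - \frac{31}{5125665}$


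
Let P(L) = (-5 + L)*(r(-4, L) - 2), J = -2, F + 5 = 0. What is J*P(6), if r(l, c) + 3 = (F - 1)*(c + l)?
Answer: 34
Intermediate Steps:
F = -5 (F = -5 + 0 = -5)
r(l, c) = -3 - 6*c - 6*l (r(l, c) = -3 + (-5 - 1)*(c + l) = -3 - 6*(c + l) = -3 + (-6*c - 6*l) = -3 - 6*c - 6*l)
P(L) = (-5 + L)*(19 - 6*L) (P(L) = (-5 + L)*((-3 - 6*L - 6*(-4)) - 2) = (-5 + L)*((-3 - 6*L + 24) - 2) = (-5 + L)*((21 - 6*L) - 2) = (-5 + L)*(19 - 6*L))
J*P(6) = -2*(-95 - 6*6² + 49*6) = -2*(-95 - 6*36 + 294) = -2*(-95 - 216 + 294) = -2*(-17) = 34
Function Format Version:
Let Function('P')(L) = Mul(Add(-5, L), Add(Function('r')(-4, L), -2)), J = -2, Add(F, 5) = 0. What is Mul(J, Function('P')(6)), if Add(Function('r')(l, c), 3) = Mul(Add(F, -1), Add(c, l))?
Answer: 34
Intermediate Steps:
F = -5 (F = Add(-5, 0) = -5)
Function('r')(l, c) = Add(-3, Mul(-6, c), Mul(-6, l)) (Function('r')(l, c) = Add(-3, Mul(Add(-5, -1), Add(c, l))) = Add(-3, Mul(-6, Add(c, l))) = Add(-3, Add(Mul(-6, c), Mul(-6, l))) = Add(-3, Mul(-6, c), Mul(-6, l)))
Function('P')(L) = Mul(Add(-5, L), Add(19, Mul(-6, L))) (Function('P')(L) = Mul(Add(-5, L), Add(Add(-3, Mul(-6, L), Mul(-6, -4)), -2)) = Mul(Add(-5, L), Add(Add(-3, Mul(-6, L), 24), -2)) = Mul(Add(-5, L), Add(Add(21, Mul(-6, L)), -2)) = Mul(Add(-5, L), Add(19, Mul(-6, L))))
Mul(J, Function('P')(6)) = Mul(-2, Add(-95, Mul(-6, Pow(6, 2)), Mul(49, 6))) = Mul(-2, Add(-95, Mul(-6, 36), 294)) = Mul(-2, Add(-95, -216, 294)) = Mul(-2, -17) = 34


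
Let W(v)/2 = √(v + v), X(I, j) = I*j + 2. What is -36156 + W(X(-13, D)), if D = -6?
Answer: -36156 + 8*√10 ≈ -36131.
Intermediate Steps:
X(I, j) = 2 + I*j
W(v) = 2*√2*√v (W(v) = 2*√(v + v) = 2*√(2*v) = 2*(√2*√v) = 2*√2*√v)
-36156 + W(X(-13, D)) = -36156 + 2*√2*√(2 - 13*(-6)) = -36156 + 2*√2*√(2 + 78) = -36156 + 2*√2*√80 = -36156 + 2*√2*(4*√5) = -36156 + 8*√10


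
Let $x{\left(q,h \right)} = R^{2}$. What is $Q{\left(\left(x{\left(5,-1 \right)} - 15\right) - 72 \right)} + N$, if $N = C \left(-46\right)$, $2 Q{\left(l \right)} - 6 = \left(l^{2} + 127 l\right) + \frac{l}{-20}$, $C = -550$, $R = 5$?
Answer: $\frac{465791}{20} \approx 23290.0$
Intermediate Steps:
$x{\left(q,h \right)} = 25$ ($x{\left(q,h \right)} = 5^{2} = 25$)
$Q{\left(l \right)} = 3 + \frac{l^{2}}{2} + \frac{2539 l}{40}$ ($Q{\left(l \right)} = 3 + \frac{\left(l^{2} + 127 l\right) + \frac{l}{-20}}{2} = 3 + \frac{\left(l^{2} + 127 l\right) + l \left(- \frac{1}{20}\right)}{2} = 3 + \frac{\left(l^{2} + 127 l\right) - \frac{l}{20}}{2} = 3 + \frac{l^{2} + \frac{2539 l}{20}}{2} = 3 + \left(\frac{l^{2}}{2} + \frac{2539 l}{40}\right) = 3 + \frac{l^{2}}{2} + \frac{2539 l}{40}$)
$N = 25300$ ($N = \left(-550\right) \left(-46\right) = 25300$)
$Q{\left(\left(x{\left(5,-1 \right)} - 15\right) - 72 \right)} + N = \left(3 + \frac{\left(\left(25 - 15\right) - 72\right)^{2}}{2} + \frac{2539 \left(\left(25 - 15\right) - 72\right)}{40}\right) + 25300 = \left(3 + \frac{\left(10 - 72\right)^{2}}{2} + \frac{2539 \left(10 - 72\right)}{40}\right) + 25300 = \left(3 + \frac{\left(-62\right)^{2}}{2} + \frac{2539}{40} \left(-62\right)\right) + 25300 = \left(3 + \frac{1}{2} \cdot 3844 - \frac{78709}{20}\right) + 25300 = \left(3 + 1922 - \frac{78709}{20}\right) + 25300 = - \frac{40209}{20} + 25300 = \frac{465791}{20}$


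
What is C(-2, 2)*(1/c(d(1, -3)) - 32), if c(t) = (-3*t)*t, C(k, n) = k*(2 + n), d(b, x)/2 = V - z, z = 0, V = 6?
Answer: 13825/54 ≈ 256.02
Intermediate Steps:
d(b, x) = 12 (d(b, x) = 2*(6 - 1*0) = 2*(6 + 0) = 2*6 = 12)
c(t) = -3*t²
C(-2, 2)*(1/c(d(1, -3)) - 32) = (-2*(2 + 2))*(1/(-3*12²) - 32) = (-2*4)*(1/(-3*144) - 32) = -8*(1/(-432) - 32) = -8*(-1/432 - 32) = -8*(-13825/432) = 13825/54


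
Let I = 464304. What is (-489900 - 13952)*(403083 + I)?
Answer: -437034674724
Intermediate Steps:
(-489900 - 13952)*(403083 + I) = (-489900 - 13952)*(403083 + 464304) = -503852*867387 = -437034674724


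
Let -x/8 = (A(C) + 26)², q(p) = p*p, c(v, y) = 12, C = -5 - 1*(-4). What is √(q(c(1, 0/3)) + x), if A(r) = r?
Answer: 2*I*√1214 ≈ 69.685*I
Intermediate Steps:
C = -1 (C = -5 + 4 = -1)
q(p) = p²
x = -5000 (x = -8*(-1 + 26)² = -8*25² = -8*625 = -5000)
√(q(c(1, 0/3)) + x) = √(12² - 5000) = √(144 - 5000) = √(-4856) = 2*I*√1214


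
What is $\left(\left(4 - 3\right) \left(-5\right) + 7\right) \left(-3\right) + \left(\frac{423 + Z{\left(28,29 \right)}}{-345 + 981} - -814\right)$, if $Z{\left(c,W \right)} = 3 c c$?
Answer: $\frac{172221}{212} \approx 812.36$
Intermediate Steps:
$Z{\left(c,W \right)} = 3 c^{2}$
$\left(\left(4 - 3\right) \left(-5\right) + 7\right) \left(-3\right) + \left(\frac{423 + Z{\left(28,29 \right)}}{-345 + 981} - -814\right) = \left(\left(4 - 3\right) \left(-5\right) + 7\right) \left(-3\right) + \left(\frac{423 + 3 \cdot 28^{2}}{-345 + 981} - -814\right) = \left(1 \left(-5\right) + 7\right) \left(-3\right) + \left(\frac{423 + 3 \cdot 784}{636} + 814\right) = \left(-5 + 7\right) \left(-3\right) + \left(\left(423 + 2352\right) \frac{1}{636} + 814\right) = 2 \left(-3\right) + \left(2775 \cdot \frac{1}{636} + 814\right) = -6 + \left(\frac{925}{212} + 814\right) = -6 + \frac{173493}{212} = \frac{172221}{212}$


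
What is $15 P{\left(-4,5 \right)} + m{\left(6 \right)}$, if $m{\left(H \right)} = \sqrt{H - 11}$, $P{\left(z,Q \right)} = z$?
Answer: $-60 + i \sqrt{5} \approx -60.0 + 2.2361 i$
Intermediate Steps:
$m{\left(H \right)} = \sqrt{-11 + H}$ ($m{\left(H \right)} = \sqrt{H - 11} = \sqrt{-11 + H}$)
$15 P{\left(-4,5 \right)} + m{\left(6 \right)} = 15 \left(-4\right) + \sqrt{-11 + 6} = -60 + \sqrt{-5} = -60 + i \sqrt{5}$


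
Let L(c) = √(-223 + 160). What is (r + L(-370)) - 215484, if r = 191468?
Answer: -24016 + 3*I*√7 ≈ -24016.0 + 7.9373*I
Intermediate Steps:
L(c) = 3*I*√7 (L(c) = √(-63) = 3*I*√7)
(r + L(-370)) - 215484 = (191468 + 3*I*√7) - 215484 = -24016 + 3*I*√7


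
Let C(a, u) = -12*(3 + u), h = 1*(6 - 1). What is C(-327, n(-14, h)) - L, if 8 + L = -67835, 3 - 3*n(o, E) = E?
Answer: 67815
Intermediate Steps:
h = 5 (h = 1*5 = 5)
n(o, E) = 1 - E/3
L = -67843 (L = -8 - 67835 = -67843)
C(a, u) = -36 - 12*u
C(-327, n(-14, h)) - L = (-36 - 12*(1 - ⅓*5)) - 1*(-67843) = (-36 - 12*(1 - 5/3)) + 67843 = (-36 - 12*(-⅔)) + 67843 = (-36 + 8) + 67843 = -28 + 67843 = 67815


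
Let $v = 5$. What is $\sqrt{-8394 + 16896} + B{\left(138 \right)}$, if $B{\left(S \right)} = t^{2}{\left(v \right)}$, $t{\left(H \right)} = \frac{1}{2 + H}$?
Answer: $\frac{1}{49} + \sqrt{8502} \approx 92.227$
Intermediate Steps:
$B{\left(S \right)} = \frac{1}{49}$ ($B{\left(S \right)} = \left(\frac{1}{2 + 5}\right)^{2} = \left(\frac{1}{7}\right)^{2} = \frac{1}{49}$)
$\sqrt{-8394 + 16896} + B{\left(138 \right)} = \sqrt{-8394 + 16896} + \frac{1}{49} = \sqrt{8502} + \frac{1}{49} = \frac{1}{49} + \sqrt{8502}$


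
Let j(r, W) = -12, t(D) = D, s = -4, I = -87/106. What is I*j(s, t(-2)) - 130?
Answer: -6368/53 ≈ -120.15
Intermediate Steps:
I = -87/106 (I = -87*1/106 = -87/106 ≈ -0.82076)
I*j(s, t(-2)) - 130 = -87/106*(-12) - 130 = 522/53 - 130 = -6368/53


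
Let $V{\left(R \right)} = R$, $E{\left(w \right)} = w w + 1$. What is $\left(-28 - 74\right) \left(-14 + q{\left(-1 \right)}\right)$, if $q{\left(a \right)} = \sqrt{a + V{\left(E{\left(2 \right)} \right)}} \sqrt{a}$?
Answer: $1428 - 204 i \approx 1428.0 - 204.0 i$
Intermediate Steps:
$E{\left(w \right)} = 1 + w^{2}$ ($E{\left(w \right)} = w^{2} + 1 = 1 + w^{2}$)
$q{\left(a \right)} = \sqrt{a} \sqrt{5 + a}$ ($q{\left(a \right)} = \sqrt{a + \left(1 + 2^{2}\right)} \sqrt{a} = \sqrt{a + \left(1 + 4\right)} \sqrt{a} = \sqrt{a + 5} \sqrt{a} = \sqrt{5 + a} \sqrt{a} = \sqrt{a} \sqrt{5 + a}$)
$\left(-28 - 74\right) \left(-14 + q{\left(-1 \right)}\right) = \left(-28 - 74\right) \left(-14 + \sqrt{-1} \sqrt{5 - 1}\right) = \left(-28 - 74\right) \left(-14 + i \sqrt{4}\right) = - 102 \left(-14 + i 2\right) = - 102 \left(-14 + 2 i\right) = 1428 - 204 i$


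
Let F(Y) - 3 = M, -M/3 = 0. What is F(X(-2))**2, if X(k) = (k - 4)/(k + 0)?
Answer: 9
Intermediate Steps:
M = 0 (M = -3*0 = 0)
X(k) = (-4 + k)/k
F(Y) = 3 (F(Y) = 3 + 0 = 3)
F(X(-2))**2 = 3**2 = 9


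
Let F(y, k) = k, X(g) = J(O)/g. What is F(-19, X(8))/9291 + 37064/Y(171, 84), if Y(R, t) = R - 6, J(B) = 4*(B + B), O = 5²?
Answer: 38262861/170335 ≈ 224.63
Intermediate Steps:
O = 25
J(B) = 8*B (J(B) = 4*(2*B) = 8*B)
Y(R, t) = -6 + R
X(g) = 200/g (X(g) = (8*25)/g = 200/g)
F(-19, X(8))/9291 + 37064/Y(171, 84) = (200/8)/9291 + 37064/(-6 + 171) = (200*(⅛))*(1/9291) + 37064/165 = 25*(1/9291) + 37064*(1/165) = 25/9291 + 37064/165 = 38262861/170335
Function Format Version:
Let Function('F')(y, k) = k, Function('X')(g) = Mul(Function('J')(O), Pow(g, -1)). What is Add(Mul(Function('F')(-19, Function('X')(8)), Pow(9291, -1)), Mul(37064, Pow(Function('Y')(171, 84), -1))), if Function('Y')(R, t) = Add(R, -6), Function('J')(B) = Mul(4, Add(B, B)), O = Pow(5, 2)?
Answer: Rational(38262861, 170335) ≈ 224.63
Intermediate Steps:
O = 25
Function('J')(B) = Mul(8, B) (Function('J')(B) = Mul(4, Mul(2, B)) = Mul(8, B))
Function('Y')(R, t) = Add(-6, R)
Function('X')(g) = Mul(200, Pow(g, -1)) (Function('X')(g) = Mul(Mul(8, 25), Pow(g, -1)) = Mul(200, Pow(g, -1)))
Add(Mul(Function('F')(-19, Function('X')(8)), Pow(9291, -1)), Mul(37064, Pow(Function('Y')(171, 84), -1))) = Add(Mul(Mul(200, Pow(8, -1)), Pow(9291, -1)), Mul(37064, Pow(Add(-6, 171), -1))) = Add(Mul(Mul(200, Rational(1, 8)), Rational(1, 9291)), Mul(37064, Pow(165, -1))) = Add(Mul(25, Rational(1, 9291)), Mul(37064, Rational(1, 165))) = Add(Rational(25, 9291), Rational(37064, 165)) = Rational(38262861, 170335)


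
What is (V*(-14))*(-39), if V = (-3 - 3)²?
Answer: 19656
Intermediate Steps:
V = 36 (V = (-6)² = 36)
(V*(-14))*(-39) = (36*(-14))*(-39) = -504*(-39) = 19656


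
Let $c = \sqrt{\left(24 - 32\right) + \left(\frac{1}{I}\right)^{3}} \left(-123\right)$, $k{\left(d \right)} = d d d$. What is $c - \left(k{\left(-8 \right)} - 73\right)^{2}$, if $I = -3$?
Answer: $-342225 - \frac{41 i \sqrt{651}}{3} \approx -3.4223 \cdot 10^{5} - 348.7 i$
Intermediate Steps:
$k{\left(d \right)} = d^{3}$ ($k{\left(d \right)} = d^{2} d = d^{3}$)
$c = - \frac{41 i \sqrt{651}}{3}$ ($c = \sqrt{\left(24 - 32\right) + \left(\frac{1}{-3}\right)^{3}} \left(-123\right) = \sqrt{-8 + \left(- \frac{1}{3}\right)^{3}} \left(-123\right) = \sqrt{-8 - \frac{1}{27}} \left(-123\right) = \sqrt{- \frac{217}{27}} \left(-123\right) = \frac{i \sqrt{651}}{9} \left(-123\right) = - \frac{41 i \sqrt{651}}{3} \approx - 348.7 i$)
$c - \left(k{\left(-8 \right)} - 73\right)^{2} = - \frac{41 i \sqrt{651}}{3} - \left(\left(-8\right)^{3} - 73\right)^{2} = - \frac{41 i \sqrt{651}}{3} - \left(-512 - 73\right)^{2} = - \frac{41 i \sqrt{651}}{3} - \left(-585\right)^{2} = - \frac{41 i \sqrt{651}}{3} - 342225 = -342225 - \frac{41 i \sqrt{651}}{3}$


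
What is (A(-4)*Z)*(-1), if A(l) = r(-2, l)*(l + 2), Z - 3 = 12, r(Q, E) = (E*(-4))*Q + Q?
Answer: -1020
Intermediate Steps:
r(Q, E) = Q - 4*E*Q (r(Q, E) = (-4*E)*Q + Q = -4*E*Q + Q = Q - 4*E*Q)
Z = 15 (Z = 3 + 12 = 15)
A(l) = (-2 + 8*l)*(2 + l) (A(l) = (-2*(1 - 4*l))*(l + 2) = (-2 + 8*l)*(2 + l))
(A(-4)*Z)*(-1) = ((2*(-1 + 4*(-4))*(2 - 4))*15)*(-1) = ((2*(-1 - 16)*(-2))*15)*(-1) = ((2*(-17)*(-2))*15)*(-1) = (68*15)*(-1) = 1020*(-1) = -1020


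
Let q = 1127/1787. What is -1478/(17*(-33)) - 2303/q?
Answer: -47083835/12903 ≈ -3649.1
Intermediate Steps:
q = 1127/1787 (q = 1127*(1/1787) = 1127/1787 ≈ 0.63067)
-1478/(17*(-33)) - 2303/q = -1478/(17*(-33)) - 2303/1127/1787 = -1478/(-561) - 2303*1787/1127 = -1478*(-1/561) - 83989/23 = 1478/561 - 83989/23 = -47083835/12903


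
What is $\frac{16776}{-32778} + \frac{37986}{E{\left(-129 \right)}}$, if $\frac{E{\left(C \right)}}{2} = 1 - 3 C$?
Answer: $\frac{34224637}{706548} \approx 48.439$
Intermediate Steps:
$E{\left(C \right)} = 2 - 6 C$ ($E{\left(C \right)} = 2 \left(1 - 3 C\right) = 2 - 6 C$)
$\frac{16776}{-32778} + \frac{37986}{E{\left(-129 \right)}} = \frac{16776}{-32778} + \frac{37986}{2 - -774} = 16776 \left(- \frac{1}{32778}\right) + \frac{37986}{2 + 774} = - \frac{932}{1821} + \frac{37986}{776} = - \frac{932}{1821} + 37986 \cdot \frac{1}{776} = - \frac{932}{1821} + \frac{18993}{388} = \frac{34224637}{706548}$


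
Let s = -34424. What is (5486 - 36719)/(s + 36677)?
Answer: -10411/751 ≈ -13.863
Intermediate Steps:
(5486 - 36719)/(s + 36677) = (5486 - 36719)/(-34424 + 36677) = -31233/2253 = -31233*1/2253 = -10411/751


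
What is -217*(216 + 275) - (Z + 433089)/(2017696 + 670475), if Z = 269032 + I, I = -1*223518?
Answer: -286417034140/2688171 ≈ -1.0655e+5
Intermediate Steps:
I = -223518
Z = 45514 (Z = 269032 - 223518 = 45514)
-217*(216 + 275) - (Z + 433089)/(2017696 + 670475) = -217*(216 + 275) - (45514 + 433089)/(2017696 + 670475) = -217*491 - 478603/2688171 = -106547 - 478603/2688171 = -286417034140/2688171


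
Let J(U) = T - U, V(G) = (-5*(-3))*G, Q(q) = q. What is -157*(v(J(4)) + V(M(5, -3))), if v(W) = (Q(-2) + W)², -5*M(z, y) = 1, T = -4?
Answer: -15229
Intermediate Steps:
M(z, y) = -⅕ (M(z, y) = -⅕*1 = -⅕)
V(G) = 15*G
J(U) = -4 - U
v(W) = (-2 + W)²
-157*(v(J(4)) + V(M(5, -3))) = -157*((-2 + (-4 - 1*4))² + 15*(-⅕)) = -157*((-2 + (-4 - 4))² - 3) = -157*((-2 - 8)² - 3) = -157*((-10)² - 3) = -157*(100 - 3) = -157*97 = -15229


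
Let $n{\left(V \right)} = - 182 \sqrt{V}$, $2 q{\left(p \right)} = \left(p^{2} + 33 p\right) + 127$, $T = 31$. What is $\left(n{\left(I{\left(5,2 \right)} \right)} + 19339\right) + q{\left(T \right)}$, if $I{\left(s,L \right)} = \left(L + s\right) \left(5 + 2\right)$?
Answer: $\frac{38241}{2} \approx 19121.0$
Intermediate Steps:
$q{\left(p \right)} = \frac{127}{2} + \frac{p^{2}}{2} + \frac{33 p}{2}$ ($q{\left(p \right)} = \frac{\left(p^{2} + 33 p\right) + 127}{2} = \frac{127 + p^{2} + 33 p}{2} = \frac{127}{2} + \frac{p^{2}}{2} + \frac{33 p}{2}$)
$I{\left(s,L \right)} = 7 L + 7 s$ ($I{\left(s,L \right)} = \left(L + s\right) 7 = 7 L + 7 s$)
$\left(n{\left(I{\left(5,2 \right)} \right)} + 19339\right) + q{\left(T \right)} = \left(- 182 \sqrt{7 \cdot 2 + 7 \cdot 5} + 19339\right) + \left(\frac{127}{2} + \frac{31^{2}}{2} + \frac{33}{2} \cdot 31\right) = \left(- 182 \sqrt{14 + 35} + 19339\right) + \left(\frac{127}{2} + \frac{1}{2} \cdot 961 + \frac{1023}{2}\right) = \left(- 182 \sqrt{49} + 19339\right) + \left(\frac{127}{2} + \frac{961}{2} + \frac{1023}{2}\right) = \left(\left(-182\right) 7 + 19339\right) + \frac{2111}{2} = \left(-1274 + 19339\right) + \frac{2111}{2} = 18065 + \frac{2111}{2} = \frac{38241}{2}$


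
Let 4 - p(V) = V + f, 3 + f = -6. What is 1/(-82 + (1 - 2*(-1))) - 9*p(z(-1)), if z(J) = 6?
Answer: -4978/79 ≈ -63.013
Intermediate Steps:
f = -9 (f = -3 - 6 = -9)
p(V) = 13 - V (p(V) = 4 - (V - 9) = 4 - (-9 + V) = 4 + (9 - V) = 13 - V)
1/(-82 + (1 - 2*(-1))) - 9*p(z(-1)) = 1/(-82 + (1 - 2*(-1))) - 9*(13 - 1*6) = 1/(-82 + (1 + 2)) - 9*(13 - 6) = 1/(-82 + 3) - 9*7 = 1/(-79) - 63 = -1/79 - 63 = -4978/79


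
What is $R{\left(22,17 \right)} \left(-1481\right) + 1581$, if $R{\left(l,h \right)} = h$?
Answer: $-23596$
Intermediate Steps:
$R{\left(22,17 \right)} \left(-1481\right) + 1581 = 17 \left(-1481\right) + 1581 = -25177 + 1581 = -23596$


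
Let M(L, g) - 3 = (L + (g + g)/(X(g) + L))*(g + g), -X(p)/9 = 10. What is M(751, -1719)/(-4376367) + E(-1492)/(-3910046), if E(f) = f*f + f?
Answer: 4564403632691/269307079594881 ≈ 0.016949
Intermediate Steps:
X(p) = -90 (X(p) = -9*10 = -90)
M(L, g) = 3 + 2*g*(L + 2*g/(-90 + L)) (M(L, g) = 3 + (L + (g + g)/(-90 + L))*(g + g) = 3 + (L + (2*g)/(-90 + L))*(2*g) = 3 + (L + 2*g/(-90 + L))*(2*g) = 3 + 2*g*(L + 2*g/(-90 + L)))
E(f) = f + f² (E(f) = f² + f = f + f²)
M(751, -1719)/(-4376367) + E(-1492)/(-3910046) = ((-270 + 3*751 + 4*(-1719)² - 180*751*(-1719) + 2*(-1719)*751²)/(-90 + 751))/(-4376367) - 1492*(1 - 1492)/(-3910046) = ((-270 + 2253 + 4*2954961 + 232374420 + 2*(-1719)*564001)/661)*(-1/4376367) - 1492*(-1491)*(-1/3910046) = ((-270 + 2253 + 11819844 + 232374420 - 1939035438)/661)*(-1/4376367) + 2224572*(-1/3910046) = ((1/661)*(-1694839191))*(-1/4376367) - 158898/279289 = -1694839191/661*(-1/4376367) - 158898/279289 = 564946397/964259529 - 158898/279289 = 4564403632691/269307079594881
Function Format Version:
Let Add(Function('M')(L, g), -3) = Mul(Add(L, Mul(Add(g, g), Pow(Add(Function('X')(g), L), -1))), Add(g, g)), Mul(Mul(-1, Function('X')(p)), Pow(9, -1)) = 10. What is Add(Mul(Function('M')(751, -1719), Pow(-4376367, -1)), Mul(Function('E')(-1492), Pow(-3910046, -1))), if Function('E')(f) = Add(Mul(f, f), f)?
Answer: Rational(4564403632691, 269307079594881) ≈ 0.016949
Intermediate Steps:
Function('X')(p) = -90 (Function('X')(p) = Mul(-9, 10) = -90)
Function('M')(L, g) = Add(3, Mul(2, g, Add(L, Mul(2, g, Pow(Add(-90, L), -1))))) (Function('M')(L, g) = Add(3, Mul(Add(L, Mul(Add(g, g), Pow(Add(-90, L), -1))), Add(g, g))) = Add(3, Mul(Add(L, Mul(Mul(2, g), Pow(Add(-90, L), -1))), Mul(2, g))) = Add(3, Mul(Add(L, Mul(2, g, Pow(Add(-90, L), -1))), Mul(2, g))) = Add(3, Mul(2, g, Add(L, Mul(2, g, Pow(Add(-90, L), -1))))))
Function('E')(f) = Add(f, Pow(f, 2)) (Function('E')(f) = Add(Pow(f, 2), f) = Add(f, Pow(f, 2)))
Add(Mul(Function('M')(751, -1719), Pow(-4376367, -1)), Mul(Function('E')(-1492), Pow(-3910046, -1))) = Add(Mul(Mul(Pow(Add(-90, 751), -1), Add(-270, Mul(3, 751), Mul(4, Pow(-1719, 2)), Mul(-180, 751, -1719), Mul(2, -1719, Pow(751, 2)))), Pow(-4376367, -1)), Mul(Mul(-1492, Add(1, -1492)), Pow(-3910046, -1))) = Add(Mul(Mul(Pow(661, -1), Add(-270, 2253, Mul(4, 2954961), 232374420, Mul(2, -1719, 564001))), Rational(-1, 4376367)), Mul(Mul(-1492, -1491), Rational(-1, 3910046))) = Add(Mul(Mul(Rational(1, 661), Add(-270, 2253, 11819844, 232374420, -1939035438)), Rational(-1, 4376367)), Mul(2224572, Rational(-1, 3910046))) = Add(Mul(Mul(Rational(1, 661), -1694839191), Rational(-1, 4376367)), Rational(-158898, 279289)) = Add(Mul(Rational(-1694839191, 661), Rational(-1, 4376367)), Rational(-158898, 279289)) = Add(Rational(564946397, 964259529), Rational(-158898, 279289)) = Rational(4564403632691, 269307079594881)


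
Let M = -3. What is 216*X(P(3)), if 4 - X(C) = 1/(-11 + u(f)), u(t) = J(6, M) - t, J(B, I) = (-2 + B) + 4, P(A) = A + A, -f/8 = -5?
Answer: 37368/43 ≈ 869.02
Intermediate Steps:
f = 40 (f = -8*(-5) = 40)
P(A) = 2*A
J(B, I) = 2 + B
u(t) = 8 - t (u(t) = (2 + 6) - t = 8 - t)
X(C) = 173/43 (X(C) = 4 - 1/(-11 + (8 - 1*40)) = 4 - 1/(-11 + (8 - 40)) = 4 - 1/(-11 - 32) = 4 - 1/(-43) = 4 - 1*(-1/43) = 4 + 1/43 = 173/43)
216*X(P(3)) = 216*(173/43) = 37368/43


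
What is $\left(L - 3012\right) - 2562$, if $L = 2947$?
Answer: $-2627$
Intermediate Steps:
$\left(L - 3012\right) - 2562 = \left(2947 - 3012\right) - 2562 = -65 - 2562 = -2627$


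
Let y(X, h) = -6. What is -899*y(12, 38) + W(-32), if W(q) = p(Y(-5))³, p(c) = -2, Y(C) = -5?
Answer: 5386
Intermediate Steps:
W(q) = -8 (W(q) = (-2)³ = -8)
-899*y(12, 38) + W(-32) = -899*(-6) - 8 = 5394 - 8 = 5386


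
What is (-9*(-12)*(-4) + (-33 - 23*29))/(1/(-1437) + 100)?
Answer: -1626684/143699 ≈ -11.320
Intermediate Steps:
(-9*(-12)*(-4) + (-33 - 23*29))/(1/(-1437) + 100) = (108*(-4) + (-33 - 667))/(-1/1437 + 100) = (-432 - 700)/(143699/1437) = -1132*1437/143699 = -1626684/143699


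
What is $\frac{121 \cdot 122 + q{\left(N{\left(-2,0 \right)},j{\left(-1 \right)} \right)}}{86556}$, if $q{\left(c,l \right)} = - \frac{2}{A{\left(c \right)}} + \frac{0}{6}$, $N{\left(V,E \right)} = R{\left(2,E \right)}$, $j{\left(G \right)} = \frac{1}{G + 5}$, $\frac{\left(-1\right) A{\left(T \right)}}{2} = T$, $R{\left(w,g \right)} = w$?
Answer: $\frac{29525}{173112} \approx 0.17055$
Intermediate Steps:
$A{\left(T \right)} = - 2 T$
$j{\left(G \right)} = \frac{1}{5 + G}$
$N{\left(V,E \right)} = 2$
$q{\left(c,l \right)} = \frac{1}{c}$ ($q{\left(c,l \right)} = - \frac{2}{\left(-2\right) c} + \frac{0}{6} = - 2 \left(- \frac{1}{2 c}\right) + 0 \cdot \frac{1}{6} = \frac{1}{c} + 0 = \frac{1}{c}$)
$\frac{121 \cdot 122 + q{\left(N{\left(-2,0 \right)},j{\left(-1 \right)} \right)}}{86556} = \frac{121 \cdot 122 + \frac{1}{2}}{86556} = \left(14762 + \frac{1}{2}\right) \frac{1}{86556} = \frac{29525}{2} \cdot \frac{1}{86556} = \frac{29525}{173112}$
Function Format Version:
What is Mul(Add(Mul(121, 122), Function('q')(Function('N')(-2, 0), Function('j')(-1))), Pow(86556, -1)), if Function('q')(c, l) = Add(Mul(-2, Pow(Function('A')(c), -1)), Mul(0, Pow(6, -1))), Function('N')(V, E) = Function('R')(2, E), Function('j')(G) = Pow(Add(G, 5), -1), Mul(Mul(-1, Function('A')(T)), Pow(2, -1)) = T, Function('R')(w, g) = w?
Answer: Rational(29525, 173112) ≈ 0.17055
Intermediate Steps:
Function('A')(T) = Mul(-2, T)
Function('j')(G) = Pow(Add(5, G), -1)
Function('N')(V, E) = 2
Function('q')(c, l) = Pow(c, -1) (Function('q')(c, l) = Add(Mul(-2, Pow(Mul(-2, c), -1)), Mul(0, Pow(6, -1))) = Add(Mul(-2, Mul(Rational(-1, 2), Pow(c, -1))), Mul(0, Rational(1, 6))) = Add(Pow(c, -1), 0) = Pow(c, -1))
Mul(Add(Mul(121, 122), Function('q')(Function('N')(-2, 0), Function('j')(-1))), Pow(86556, -1)) = Mul(Add(Mul(121, 122), Pow(2, -1)), Pow(86556, -1)) = Mul(Add(14762, Rational(1, 2)), Rational(1, 86556)) = Mul(Rational(29525, 2), Rational(1, 86556)) = Rational(29525, 173112)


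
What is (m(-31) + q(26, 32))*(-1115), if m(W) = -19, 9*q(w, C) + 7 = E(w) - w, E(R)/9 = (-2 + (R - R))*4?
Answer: 102580/3 ≈ 34193.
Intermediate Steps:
E(R) = -72 (E(R) = 9*((-2 + (R - R))*4) = 9*((-2 + 0)*4) = 9*(-2*4) = 9*(-8) = -72)
q(w, C) = -79/9 - w/9 (q(w, C) = -7/9 + (-72 - w)/9 = -7/9 + (-8 - w/9) = -79/9 - w/9)
(m(-31) + q(26, 32))*(-1115) = (-19 + (-79/9 - 1/9*26))*(-1115) = (-19 + (-79/9 - 26/9))*(-1115) = (-19 - 35/3)*(-1115) = -92/3*(-1115) = 102580/3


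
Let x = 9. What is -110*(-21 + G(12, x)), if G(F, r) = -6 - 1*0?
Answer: 2970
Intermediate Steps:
G(F, r) = -6 (G(F, r) = -6 + 0 = -6)
-110*(-21 + G(12, x)) = -110*(-21 - 6) = -110*(-27) = 2970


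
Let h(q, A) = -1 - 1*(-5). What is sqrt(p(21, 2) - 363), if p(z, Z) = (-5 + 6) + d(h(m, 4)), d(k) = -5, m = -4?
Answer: I*sqrt(367) ≈ 19.157*I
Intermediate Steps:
h(q, A) = 4 (h(q, A) = -1 + 5 = 4)
p(z, Z) = -4 (p(z, Z) = (-5 + 6) - 5 = 1 - 5 = -4)
sqrt(p(21, 2) - 363) = sqrt(-4 - 363) = sqrt(-367) = I*sqrt(367)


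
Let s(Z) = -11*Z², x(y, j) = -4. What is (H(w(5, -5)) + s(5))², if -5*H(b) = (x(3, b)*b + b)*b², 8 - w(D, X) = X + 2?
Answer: 6853924/25 ≈ 2.7416e+5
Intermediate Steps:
w(D, X) = 6 - X (w(D, X) = 8 - (X + 2) = 8 - (2 + X) = 8 + (-2 - X) = 6 - X)
H(b) = 3*b³/5 (H(b) = -(-4*b + b)*b²/5 = -(-3*b)*b²/5 = -(-3)*b³/5 = 3*b³/5)
(H(w(5, -5)) + s(5))² = (3*(6 - 1*(-5))³/5 - 11*5²)² = (3*(6 + 5)³/5 - 11*25)² = ((⅗)*11³ - 275)² = ((⅗)*1331 - 275)² = (3993/5 - 275)² = (2618/5)² = 6853924/25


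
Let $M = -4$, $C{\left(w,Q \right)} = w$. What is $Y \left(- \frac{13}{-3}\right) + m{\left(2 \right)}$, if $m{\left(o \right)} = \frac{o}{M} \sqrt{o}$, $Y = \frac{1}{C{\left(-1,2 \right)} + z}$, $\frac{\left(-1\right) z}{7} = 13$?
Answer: $- \frac{13}{276} - \frac{\sqrt{2}}{2} \approx -0.75421$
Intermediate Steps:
$z = -91$ ($z = \left(-7\right) 13 = -91$)
$Y = - \frac{1}{92}$ ($Y = \frac{1}{-1 - 91} = \frac{1}{-92} = - \frac{1}{92} \approx -0.01087$)
$m{\left(o \right)} = - \frac{o^{\frac{3}{2}}}{4}$ ($m{\left(o \right)} = \frac{o}{-4} \sqrt{o} = o \left(- \frac{1}{4}\right) \sqrt{o} = - \frac{o}{4} \sqrt{o} = - \frac{o^{\frac{3}{2}}}{4}$)
$Y \left(- \frac{13}{-3}\right) + m{\left(2 \right)} = - \frac{\left(-13\right) \frac{1}{-3}}{92} - \frac{2^{\frac{3}{2}}}{4} = - \frac{\left(-13\right) \left(- \frac{1}{3}\right)}{92} - \frac{2 \sqrt{2}}{4} = \left(- \frac{1}{92}\right) \frac{13}{3} - \frac{\sqrt{2}}{2} = - \frac{13}{276} - \frac{\sqrt{2}}{2}$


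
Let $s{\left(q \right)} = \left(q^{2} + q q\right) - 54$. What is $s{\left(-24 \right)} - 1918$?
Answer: $-820$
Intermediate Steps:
$s{\left(q \right)} = -54 + 2 q^{2}$ ($s{\left(q \right)} = \left(q^{2} + q^{2}\right) - 54 = 2 q^{2} - 54 = -54 + 2 q^{2}$)
$s{\left(-24 \right)} - 1918 = \left(-54 + 2 \left(-24\right)^{2}\right) - 1918 = \left(-54 + 2 \cdot 576\right) - 1918 = \left(-54 + 1152\right) - 1918 = 1098 - 1918 = -820$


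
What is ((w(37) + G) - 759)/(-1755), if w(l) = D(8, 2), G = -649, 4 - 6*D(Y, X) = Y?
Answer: 4226/5265 ≈ 0.80266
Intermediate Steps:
D(Y, X) = ⅔ - Y/6
w(l) = -⅔ (w(l) = ⅔ - ⅙*8 = ⅔ - 4/3 = -⅔)
((w(37) + G) - 759)/(-1755) = ((-⅔ - 649) - 759)/(-1755) = (-1949/3 - 759)*(-1/1755) = -4226/3*(-1/1755) = 4226/5265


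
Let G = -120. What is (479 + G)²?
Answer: 128881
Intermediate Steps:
(479 + G)² = (479 - 120)² = 359² = 128881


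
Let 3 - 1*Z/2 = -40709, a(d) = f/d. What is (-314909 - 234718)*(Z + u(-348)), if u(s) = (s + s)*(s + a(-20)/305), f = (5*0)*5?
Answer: -177876885264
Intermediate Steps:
f = 0 (f = 0*5 = 0)
a(d) = 0 (a(d) = 0/d = 0)
Z = 81424 (Z = 6 - 2*(-40709) = 6 + 81418 = 81424)
u(s) = 2*s**2 (u(s) = (s + s)*(s + 0/305) = (2*s)*(s + 0*(1/305)) = (2*s)*(s + 0) = (2*s)*s = 2*s**2)
(-314909 - 234718)*(Z + u(-348)) = (-314909 - 234718)*(81424 + 2*(-348)**2) = -549627*(81424 + 2*121104) = -549627*(81424 + 242208) = -549627*323632 = -177876885264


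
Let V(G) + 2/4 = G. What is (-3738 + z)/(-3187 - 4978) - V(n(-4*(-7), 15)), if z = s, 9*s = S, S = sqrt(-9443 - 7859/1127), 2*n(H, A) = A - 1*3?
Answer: -82339/16330 - 2*I*sqrt(61238190)/11831085 ≈ -5.0422 - 0.0013229*I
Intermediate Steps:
n(H, A) = -3/2 + A/2 (n(H, A) = (A - 1*3)/2 = (A - 3)/2 = (-3 + A)/2 = -3/2 + A/2)
S = 2*I*sqrt(61238190)/161 (S = sqrt(-9443 - 7859*1/1127) = sqrt(-9443 - 7859/1127) = sqrt(-10650120/1127) = 2*I*sqrt(61238190)/161 ≈ 97.211*I)
V(G) = -1/2 + G
s = 2*I*sqrt(61238190)/1449 (s = (2*I*sqrt(61238190)/161)/9 = 2*I*sqrt(61238190)/1449 ≈ 10.801*I)
z = 2*I*sqrt(61238190)/1449 ≈ 10.801*I
(-3738 + z)/(-3187 - 4978) - V(n(-4*(-7), 15)) = (-3738 + 2*I*sqrt(61238190)/1449)/(-3187 - 4978) - (-1/2 + (-3/2 + (1/2)*15)) = (-3738 + 2*I*sqrt(61238190)/1449)/(-8165) - (-1/2 + (-3/2 + 15/2)) = (-3738 + 2*I*sqrt(61238190)/1449)*(-1/8165) - (-1/2 + 6) = (3738/8165 - 2*I*sqrt(61238190)/11831085) - 1*11/2 = (3738/8165 - 2*I*sqrt(61238190)/11831085) - 11/2 = -82339/16330 - 2*I*sqrt(61238190)/11831085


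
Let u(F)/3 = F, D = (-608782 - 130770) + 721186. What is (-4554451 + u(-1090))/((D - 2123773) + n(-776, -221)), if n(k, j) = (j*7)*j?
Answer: 4557721/1800252 ≈ 2.5317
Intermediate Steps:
D = -18366 (D = -739552 + 721186 = -18366)
u(F) = 3*F
n(k, j) = 7*j² (n(k, j) = (7*j)*j = 7*j²)
(-4554451 + u(-1090))/((D - 2123773) + n(-776, -221)) = (-4554451 + 3*(-1090))/((-18366 - 2123773) + 7*(-221)²) = (-4554451 - 3270)/(-2142139 + 7*48841) = -4557721/(-2142139 + 341887) = -4557721/(-1800252) = -4557721*(-1/1800252) = 4557721/1800252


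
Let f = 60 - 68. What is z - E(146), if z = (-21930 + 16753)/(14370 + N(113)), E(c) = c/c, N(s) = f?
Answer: -117/86 ≈ -1.3605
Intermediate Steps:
f = -8
N(s) = -8
E(c) = 1
z = -31/86 (z = (-21930 + 16753)/(14370 - 8) = -5177/14362 = -5177*1/14362 = -31/86 ≈ -0.36047)
z - E(146) = -31/86 - 1*1 = -31/86 - 1 = -117/86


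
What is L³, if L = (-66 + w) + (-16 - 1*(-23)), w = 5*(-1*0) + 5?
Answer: -157464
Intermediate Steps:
w = 5 (w = 5*0 + 5 = 0 + 5 = 5)
L = -54 (L = (-66 + 5) + (-16 - 1*(-23)) = -61 + (-16 + 23) = -61 + 7 = -54)
L³ = (-54)³ = -157464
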